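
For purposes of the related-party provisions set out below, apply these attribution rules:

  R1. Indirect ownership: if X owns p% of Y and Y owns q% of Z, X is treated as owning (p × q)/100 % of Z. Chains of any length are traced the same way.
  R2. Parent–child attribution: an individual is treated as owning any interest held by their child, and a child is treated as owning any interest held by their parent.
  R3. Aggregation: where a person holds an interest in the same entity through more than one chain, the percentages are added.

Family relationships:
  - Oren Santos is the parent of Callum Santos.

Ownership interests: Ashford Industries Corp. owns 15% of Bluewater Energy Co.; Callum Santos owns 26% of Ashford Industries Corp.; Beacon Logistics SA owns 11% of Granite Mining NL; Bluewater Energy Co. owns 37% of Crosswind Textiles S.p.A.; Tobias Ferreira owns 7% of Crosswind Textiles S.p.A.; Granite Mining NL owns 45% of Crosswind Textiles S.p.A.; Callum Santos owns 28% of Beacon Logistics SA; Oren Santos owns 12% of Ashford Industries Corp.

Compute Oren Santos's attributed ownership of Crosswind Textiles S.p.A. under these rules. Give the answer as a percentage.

By parent–child attribution (R2), Oren Santos is treated as also owning Callum Santos's interest in Ashford Industries Corp, giving 12% + 26% = 38%.
By parent–child attribution (R2), Oren Santos is treated as owning Callum Santos's 28% interest in Beacon Logistics SA.
Chain via Ashford Industries Corp. → Bluewater Energy Co. (R1): 38% × 15% × 37% = 2.109% of Crosswind Textiles S.p.A.
Chain via Beacon Logistics SA → Granite Mining NL (R1): 28% × 11% × 45% = 1.386% of Crosswind Textiles S.p.A.
Aggregating (R3): 2.109% + 1.386% = 3.495%.

3.495%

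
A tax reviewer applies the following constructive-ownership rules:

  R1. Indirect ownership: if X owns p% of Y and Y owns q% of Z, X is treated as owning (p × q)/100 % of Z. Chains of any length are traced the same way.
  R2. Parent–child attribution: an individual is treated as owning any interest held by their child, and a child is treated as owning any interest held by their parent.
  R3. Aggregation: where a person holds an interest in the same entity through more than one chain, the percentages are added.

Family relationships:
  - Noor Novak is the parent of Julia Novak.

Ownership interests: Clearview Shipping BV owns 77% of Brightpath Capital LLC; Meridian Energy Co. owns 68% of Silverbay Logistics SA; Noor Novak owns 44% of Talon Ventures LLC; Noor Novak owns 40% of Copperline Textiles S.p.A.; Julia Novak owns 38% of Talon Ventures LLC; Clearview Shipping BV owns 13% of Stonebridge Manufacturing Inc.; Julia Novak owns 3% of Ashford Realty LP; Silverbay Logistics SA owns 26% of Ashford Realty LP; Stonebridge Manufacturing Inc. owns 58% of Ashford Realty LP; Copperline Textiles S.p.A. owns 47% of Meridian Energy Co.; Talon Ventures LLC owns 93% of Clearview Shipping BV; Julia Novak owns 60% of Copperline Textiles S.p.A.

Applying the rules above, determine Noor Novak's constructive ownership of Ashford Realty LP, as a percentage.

17.059604%

By parent–child attribution (R2), Noor Novak is treated as also owning Julia Novak's interest in Talon Ventures LLC, giving 44% + 38% = 82%.
By parent–child attribution (R2), Noor Novak is treated as also owning Julia Novak's interest in Copperline Textiles S.p.A, giving 40% + 60% = 100%.
By parent–child attribution (R2), Noor Novak is treated as owning Julia Novak's 3% interest in Ashford Realty LP.
Chain via Talon Ventures LLC → Clearview Shipping BV → Stonebridge Manufacturing Inc. (R1): 82% × 93% × 13% × 58% = 5.750004% of Ashford Realty LP.
Chain via Copperline Textiles S.p.A. → Meridian Energy Co. → Silverbay Logistics SA (R1): 100% × 47% × 68% × 26% = 8.3096% of Ashford Realty LP.
Direct interest in Ashford Realty LP: 3%.
Aggregating (R3): 5.750004% + 8.3096% + 3% = 17.059604%.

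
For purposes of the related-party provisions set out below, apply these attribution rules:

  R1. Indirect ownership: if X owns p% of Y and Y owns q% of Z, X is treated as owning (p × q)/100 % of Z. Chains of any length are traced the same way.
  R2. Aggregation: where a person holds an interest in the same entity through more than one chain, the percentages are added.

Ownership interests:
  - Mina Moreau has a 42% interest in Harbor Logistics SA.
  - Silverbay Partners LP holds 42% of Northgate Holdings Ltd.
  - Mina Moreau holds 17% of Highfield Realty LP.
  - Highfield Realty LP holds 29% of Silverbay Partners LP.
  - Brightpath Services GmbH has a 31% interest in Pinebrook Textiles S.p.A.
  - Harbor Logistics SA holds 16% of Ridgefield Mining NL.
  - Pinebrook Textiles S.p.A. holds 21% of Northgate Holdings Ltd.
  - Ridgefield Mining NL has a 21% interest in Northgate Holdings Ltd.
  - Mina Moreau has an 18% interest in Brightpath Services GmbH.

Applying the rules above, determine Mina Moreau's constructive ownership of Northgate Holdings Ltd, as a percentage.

4.6536%

Chain via Brightpath Services GmbH → Pinebrook Textiles S.p.A. (R1): 18% × 31% × 21% = 1.1718% of Northgate Holdings Ltd.
Chain via Highfield Realty LP → Silverbay Partners LP (R1): 17% × 29% × 42% = 2.0706% of Northgate Holdings Ltd.
Chain via Harbor Logistics SA → Ridgefield Mining NL (R1): 42% × 16% × 21% = 1.4112% of Northgate Holdings Ltd.
Aggregating (R2): 1.1718% + 2.0706% + 1.4112% = 4.6536%.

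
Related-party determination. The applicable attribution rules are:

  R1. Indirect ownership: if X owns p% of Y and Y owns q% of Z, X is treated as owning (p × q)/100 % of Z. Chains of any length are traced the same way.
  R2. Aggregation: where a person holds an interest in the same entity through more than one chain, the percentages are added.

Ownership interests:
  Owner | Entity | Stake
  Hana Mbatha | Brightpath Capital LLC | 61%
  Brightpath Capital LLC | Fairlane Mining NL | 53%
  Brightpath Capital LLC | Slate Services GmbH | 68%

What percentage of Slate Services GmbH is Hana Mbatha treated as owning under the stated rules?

Chain via Brightpath Capital LLC (R1): 61% × 68% = 41.48% of Slate Services GmbH.

41.48%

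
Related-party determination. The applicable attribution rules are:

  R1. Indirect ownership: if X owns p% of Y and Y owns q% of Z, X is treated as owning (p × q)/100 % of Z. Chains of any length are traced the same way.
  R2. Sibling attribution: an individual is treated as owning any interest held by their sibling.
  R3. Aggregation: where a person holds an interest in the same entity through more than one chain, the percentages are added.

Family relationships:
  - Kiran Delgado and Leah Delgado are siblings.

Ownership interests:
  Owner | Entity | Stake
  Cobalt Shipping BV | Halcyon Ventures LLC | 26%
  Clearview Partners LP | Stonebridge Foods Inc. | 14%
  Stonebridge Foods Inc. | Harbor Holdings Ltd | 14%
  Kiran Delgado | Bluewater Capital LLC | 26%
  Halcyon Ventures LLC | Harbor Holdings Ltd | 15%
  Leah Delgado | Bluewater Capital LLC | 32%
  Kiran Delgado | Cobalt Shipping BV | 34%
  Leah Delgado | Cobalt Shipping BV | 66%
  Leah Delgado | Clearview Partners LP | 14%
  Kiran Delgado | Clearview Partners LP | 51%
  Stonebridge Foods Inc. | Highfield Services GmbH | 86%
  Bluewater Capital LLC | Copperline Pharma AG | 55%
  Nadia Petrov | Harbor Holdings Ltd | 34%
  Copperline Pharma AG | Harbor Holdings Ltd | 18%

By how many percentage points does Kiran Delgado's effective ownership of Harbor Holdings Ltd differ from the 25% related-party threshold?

14.084

By sibling attribution (R2), Kiran Delgado is treated as also owning Leah Delgado's interest in Cobalt Shipping BV, giving 34% + 66% = 100%.
By sibling attribution (R2), Kiran Delgado is treated as also owning Leah Delgado's interest in Clearview Partners LP, giving 51% + 14% = 65%.
By sibling attribution (R2), Kiran Delgado is treated as also owning Leah Delgado's interest in Bluewater Capital LLC, giving 26% + 32% = 58%.
Chain via Cobalt Shipping BV → Halcyon Ventures LLC (R1): 100% × 26% × 15% = 3.9% of Harbor Holdings Ltd.
Chain via Clearview Partners LP → Stonebridge Foods Inc. (R1): 65% × 14% × 14% = 1.274% of Harbor Holdings Ltd.
Chain via Bluewater Capital LLC → Copperline Pharma AG (R1): 58% × 55% × 18% = 5.742% of Harbor Holdings Ltd.
Aggregating (R3): 3.9% + 1.274% + 5.742% = 10.916%.
10.916% falls short of the 25% threshold by 14.084 percentage points.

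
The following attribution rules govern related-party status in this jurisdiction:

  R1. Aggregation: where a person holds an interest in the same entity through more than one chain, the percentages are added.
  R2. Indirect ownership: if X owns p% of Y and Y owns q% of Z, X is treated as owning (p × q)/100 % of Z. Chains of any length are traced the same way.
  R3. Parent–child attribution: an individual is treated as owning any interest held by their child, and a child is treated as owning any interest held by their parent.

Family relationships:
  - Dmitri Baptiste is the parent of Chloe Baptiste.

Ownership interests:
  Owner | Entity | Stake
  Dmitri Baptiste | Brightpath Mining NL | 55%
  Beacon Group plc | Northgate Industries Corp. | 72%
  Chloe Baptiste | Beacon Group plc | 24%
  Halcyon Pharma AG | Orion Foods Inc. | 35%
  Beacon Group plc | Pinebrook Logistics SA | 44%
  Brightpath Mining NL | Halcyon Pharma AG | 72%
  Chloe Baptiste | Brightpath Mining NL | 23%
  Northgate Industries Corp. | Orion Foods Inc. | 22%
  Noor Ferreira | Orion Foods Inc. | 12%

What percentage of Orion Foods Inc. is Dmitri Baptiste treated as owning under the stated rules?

23.4576%

By parent–child attribution (R3), Dmitri Baptiste is treated as also owning Chloe Baptiste's interest in Brightpath Mining NL, giving 55% + 23% = 78%.
By parent–child attribution (R3), Dmitri Baptiste is treated as owning Chloe Baptiste's 24% interest in Beacon Group plc.
Chain via Brightpath Mining NL → Halcyon Pharma AG (R2): 78% × 72% × 35% = 19.656% of Orion Foods Inc.
Chain via Beacon Group plc → Northgate Industries Corp. (R2): 24% × 72% × 22% = 3.8016% of Orion Foods Inc.
Aggregating (R1): 19.656% + 3.8016% = 23.4576%.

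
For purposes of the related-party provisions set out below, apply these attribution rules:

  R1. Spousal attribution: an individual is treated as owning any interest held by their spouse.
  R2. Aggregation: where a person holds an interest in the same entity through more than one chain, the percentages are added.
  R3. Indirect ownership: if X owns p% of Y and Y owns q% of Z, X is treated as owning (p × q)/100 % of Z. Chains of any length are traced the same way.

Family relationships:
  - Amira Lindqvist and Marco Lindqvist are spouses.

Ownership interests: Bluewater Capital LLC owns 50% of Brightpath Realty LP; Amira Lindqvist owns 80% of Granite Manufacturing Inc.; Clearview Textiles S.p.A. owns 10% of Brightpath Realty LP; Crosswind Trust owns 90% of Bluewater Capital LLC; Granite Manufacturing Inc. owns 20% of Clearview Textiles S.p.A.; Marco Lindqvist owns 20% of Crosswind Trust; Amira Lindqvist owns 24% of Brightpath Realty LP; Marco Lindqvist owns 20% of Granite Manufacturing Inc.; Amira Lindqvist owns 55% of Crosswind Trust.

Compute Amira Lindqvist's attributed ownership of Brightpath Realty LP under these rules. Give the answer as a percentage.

59.75%

By spousal attribution (R1), Amira Lindqvist is treated as also owning Marco Lindqvist's interest in Crosswind Trust, giving 55% + 20% = 75%.
By spousal attribution (R1), Amira Lindqvist is treated as also owning Marco Lindqvist's interest in Granite Manufacturing Inc, giving 80% + 20% = 100%.
Chain via Crosswind Trust → Bluewater Capital LLC (R3): 75% × 90% × 50% = 33.75% of Brightpath Realty LP.
Chain via Granite Manufacturing Inc. → Clearview Textiles S.p.A. (R3): 100% × 20% × 10% = 2% of Brightpath Realty LP.
Direct interest in Brightpath Realty LP: 24%.
Aggregating (R2): 33.75% + 2% + 24% = 59.75%.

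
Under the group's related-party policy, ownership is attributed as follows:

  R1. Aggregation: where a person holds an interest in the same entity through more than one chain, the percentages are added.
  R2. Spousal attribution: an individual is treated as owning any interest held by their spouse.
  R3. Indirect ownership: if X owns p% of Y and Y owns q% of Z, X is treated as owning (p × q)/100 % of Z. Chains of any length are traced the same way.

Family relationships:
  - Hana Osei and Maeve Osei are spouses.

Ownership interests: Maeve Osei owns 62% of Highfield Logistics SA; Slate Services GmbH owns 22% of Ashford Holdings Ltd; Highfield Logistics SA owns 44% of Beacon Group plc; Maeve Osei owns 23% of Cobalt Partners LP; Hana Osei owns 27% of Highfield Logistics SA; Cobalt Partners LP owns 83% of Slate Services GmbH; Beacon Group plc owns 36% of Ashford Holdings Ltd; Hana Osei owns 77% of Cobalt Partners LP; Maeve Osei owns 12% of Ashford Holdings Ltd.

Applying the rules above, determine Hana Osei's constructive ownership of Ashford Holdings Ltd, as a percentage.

44.3576%

By spousal attribution (R2), Hana Osei is treated as also owning Maeve Osei's interest in Cobalt Partners LP, giving 77% + 23% = 100%.
By spousal attribution (R2), Hana Osei is treated as also owning Maeve Osei's interest in Highfield Logistics SA, giving 27% + 62% = 89%.
By spousal attribution (R2), Hana Osei is treated as owning Maeve Osei's 12% interest in Ashford Holdings Ltd.
Chain via Cobalt Partners LP → Slate Services GmbH (R3): 100% × 83% × 22% = 18.26% of Ashford Holdings Ltd.
Chain via Highfield Logistics SA → Beacon Group plc (R3): 89% × 44% × 36% = 14.0976% of Ashford Holdings Ltd.
Direct interest in Ashford Holdings Ltd: 12%.
Aggregating (R1): 18.26% + 14.0976% + 12% = 44.3576%.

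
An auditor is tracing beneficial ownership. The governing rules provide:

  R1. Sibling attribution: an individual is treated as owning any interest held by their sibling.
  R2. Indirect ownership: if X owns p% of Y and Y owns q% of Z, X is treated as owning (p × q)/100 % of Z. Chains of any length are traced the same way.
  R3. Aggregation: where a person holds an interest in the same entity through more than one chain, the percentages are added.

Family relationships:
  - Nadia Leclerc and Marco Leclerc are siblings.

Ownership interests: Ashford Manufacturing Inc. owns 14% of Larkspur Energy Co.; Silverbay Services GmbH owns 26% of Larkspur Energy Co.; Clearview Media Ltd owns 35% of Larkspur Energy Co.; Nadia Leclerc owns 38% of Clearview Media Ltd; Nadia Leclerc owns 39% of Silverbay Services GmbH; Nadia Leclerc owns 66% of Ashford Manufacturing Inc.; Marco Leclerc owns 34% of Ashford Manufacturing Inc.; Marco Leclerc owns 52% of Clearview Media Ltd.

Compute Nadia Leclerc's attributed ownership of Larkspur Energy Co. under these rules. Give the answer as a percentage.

By sibling attribution (R1), Nadia Leclerc is treated as also owning Marco Leclerc's interest in Clearview Media Ltd, giving 38% + 52% = 90%.
By sibling attribution (R1), Nadia Leclerc is treated as also owning Marco Leclerc's interest in Ashford Manufacturing Inc, giving 66% + 34% = 100%.
Chain via Clearview Media Ltd (R2): 90% × 35% = 31.5% of Larkspur Energy Co.
Chain via Silverbay Services GmbH (R2): 39% × 26% = 10.14% of Larkspur Energy Co.
Chain via Ashford Manufacturing Inc. (R2): 100% × 14% = 14% of Larkspur Energy Co.
Aggregating (R3): 31.5% + 10.14% + 14% = 55.64%.

55.64%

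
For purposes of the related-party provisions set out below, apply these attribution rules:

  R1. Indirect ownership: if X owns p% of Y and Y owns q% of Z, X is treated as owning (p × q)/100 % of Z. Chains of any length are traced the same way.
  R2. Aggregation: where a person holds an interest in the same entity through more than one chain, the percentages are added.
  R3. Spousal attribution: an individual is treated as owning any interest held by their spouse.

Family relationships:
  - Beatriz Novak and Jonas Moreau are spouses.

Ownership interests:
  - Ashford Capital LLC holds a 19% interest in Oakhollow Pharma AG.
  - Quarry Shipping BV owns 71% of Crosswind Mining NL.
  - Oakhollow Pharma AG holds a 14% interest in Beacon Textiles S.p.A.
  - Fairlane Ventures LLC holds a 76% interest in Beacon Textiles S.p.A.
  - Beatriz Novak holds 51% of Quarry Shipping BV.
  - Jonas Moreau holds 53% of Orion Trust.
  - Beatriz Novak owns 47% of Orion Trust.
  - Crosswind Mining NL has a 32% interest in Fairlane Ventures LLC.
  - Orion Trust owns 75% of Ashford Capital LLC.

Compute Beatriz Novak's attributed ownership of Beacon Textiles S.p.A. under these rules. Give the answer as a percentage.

10.801272%

By spousal attribution (R3), Beatriz Novak is treated as also owning Jonas Moreau's interest in Orion Trust, giving 47% + 53% = 100%.
Chain via Orion Trust → Ashford Capital LLC → Oakhollow Pharma AG (R1): 100% × 75% × 19% × 14% = 1.995% of Beacon Textiles S.p.A.
Chain via Quarry Shipping BV → Crosswind Mining NL → Fairlane Ventures LLC (R1): 51% × 71% × 32% × 76% = 8.806272% of Beacon Textiles S.p.A.
Aggregating (R2): 1.995% + 8.806272% = 10.801272%.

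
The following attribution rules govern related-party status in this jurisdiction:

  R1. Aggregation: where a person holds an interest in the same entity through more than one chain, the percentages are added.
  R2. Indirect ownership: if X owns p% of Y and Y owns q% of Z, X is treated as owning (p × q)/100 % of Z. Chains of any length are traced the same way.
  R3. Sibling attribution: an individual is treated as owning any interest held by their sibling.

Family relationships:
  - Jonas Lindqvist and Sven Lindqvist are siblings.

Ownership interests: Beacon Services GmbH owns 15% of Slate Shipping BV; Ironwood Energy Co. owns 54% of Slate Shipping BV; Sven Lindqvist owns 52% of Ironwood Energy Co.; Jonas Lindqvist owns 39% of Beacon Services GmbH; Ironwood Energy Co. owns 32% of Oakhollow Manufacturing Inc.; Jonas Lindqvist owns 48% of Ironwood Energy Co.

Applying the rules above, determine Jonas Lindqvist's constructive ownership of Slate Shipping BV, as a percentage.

By sibling attribution (R3), Jonas Lindqvist is treated as also owning Sven Lindqvist's interest in Ironwood Energy Co, giving 48% + 52% = 100%.
Chain via Beacon Services GmbH (R2): 39% × 15% = 5.85% of Slate Shipping BV.
Chain via Ironwood Energy Co. (R2): 100% × 54% = 54% of Slate Shipping BV.
Aggregating (R1): 5.85% + 54% = 59.85%.

59.85%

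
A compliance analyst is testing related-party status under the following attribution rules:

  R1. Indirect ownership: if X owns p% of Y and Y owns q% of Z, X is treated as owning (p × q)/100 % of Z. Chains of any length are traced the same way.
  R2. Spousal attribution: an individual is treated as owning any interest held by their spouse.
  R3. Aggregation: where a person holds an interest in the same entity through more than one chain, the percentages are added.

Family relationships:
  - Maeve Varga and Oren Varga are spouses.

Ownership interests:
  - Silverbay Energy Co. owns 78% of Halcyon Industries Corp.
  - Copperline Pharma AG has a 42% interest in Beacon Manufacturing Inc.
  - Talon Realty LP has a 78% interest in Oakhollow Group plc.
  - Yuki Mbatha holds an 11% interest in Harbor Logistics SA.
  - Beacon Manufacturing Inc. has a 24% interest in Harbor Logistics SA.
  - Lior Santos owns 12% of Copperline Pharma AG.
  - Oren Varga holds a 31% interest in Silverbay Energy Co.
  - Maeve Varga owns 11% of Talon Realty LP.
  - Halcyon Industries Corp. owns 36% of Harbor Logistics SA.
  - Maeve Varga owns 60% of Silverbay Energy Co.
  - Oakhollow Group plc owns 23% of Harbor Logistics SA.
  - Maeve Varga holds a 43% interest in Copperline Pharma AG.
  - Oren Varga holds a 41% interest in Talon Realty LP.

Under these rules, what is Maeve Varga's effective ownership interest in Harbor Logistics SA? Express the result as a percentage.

39.216%

By spousal attribution (R2), Maeve Varga is treated as also owning Oren Varga's interest in Talon Realty LP, giving 11% + 41% = 52%.
By spousal attribution (R2), Maeve Varga is treated as also owning Oren Varga's interest in Silverbay Energy Co, giving 60% + 31% = 91%.
Chain via Copperline Pharma AG → Beacon Manufacturing Inc. (R1): 43% × 42% × 24% = 4.3344% of Harbor Logistics SA.
Chain via Talon Realty LP → Oakhollow Group plc (R1): 52% × 78% × 23% = 9.3288% of Harbor Logistics SA.
Chain via Silverbay Energy Co. → Halcyon Industries Corp. (R1): 91% × 78% × 36% = 25.5528% of Harbor Logistics SA.
Aggregating (R3): 4.3344% + 9.3288% + 25.5528% = 39.216%.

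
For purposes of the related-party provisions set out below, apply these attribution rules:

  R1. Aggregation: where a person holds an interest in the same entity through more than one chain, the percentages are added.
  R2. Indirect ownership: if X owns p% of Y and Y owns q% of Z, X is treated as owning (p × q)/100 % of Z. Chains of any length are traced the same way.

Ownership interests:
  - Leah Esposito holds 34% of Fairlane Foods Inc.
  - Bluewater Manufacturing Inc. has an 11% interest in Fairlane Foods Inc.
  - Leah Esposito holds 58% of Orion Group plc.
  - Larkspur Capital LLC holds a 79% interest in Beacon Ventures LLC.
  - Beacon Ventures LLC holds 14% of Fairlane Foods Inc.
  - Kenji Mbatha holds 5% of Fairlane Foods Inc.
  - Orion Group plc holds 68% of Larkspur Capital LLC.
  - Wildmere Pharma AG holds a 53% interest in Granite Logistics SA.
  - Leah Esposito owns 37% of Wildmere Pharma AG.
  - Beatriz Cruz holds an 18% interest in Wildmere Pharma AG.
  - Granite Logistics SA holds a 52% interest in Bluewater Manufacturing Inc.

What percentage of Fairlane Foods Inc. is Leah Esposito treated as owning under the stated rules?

39.483756%

Chain via Wildmere Pharma AG → Granite Logistics SA → Bluewater Manufacturing Inc. (R2): 37% × 53% × 52% × 11% = 1.121692% of Fairlane Foods Inc.
Chain via Orion Group plc → Larkspur Capital LLC → Beacon Ventures LLC (R2): 58% × 68% × 79% × 14% = 4.362064% of Fairlane Foods Inc.
Direct interest in Fairlane Foods Inc: 34%.
Aggregating (R1): 1.121692% + 4.362064% + 34% = 39.483756%.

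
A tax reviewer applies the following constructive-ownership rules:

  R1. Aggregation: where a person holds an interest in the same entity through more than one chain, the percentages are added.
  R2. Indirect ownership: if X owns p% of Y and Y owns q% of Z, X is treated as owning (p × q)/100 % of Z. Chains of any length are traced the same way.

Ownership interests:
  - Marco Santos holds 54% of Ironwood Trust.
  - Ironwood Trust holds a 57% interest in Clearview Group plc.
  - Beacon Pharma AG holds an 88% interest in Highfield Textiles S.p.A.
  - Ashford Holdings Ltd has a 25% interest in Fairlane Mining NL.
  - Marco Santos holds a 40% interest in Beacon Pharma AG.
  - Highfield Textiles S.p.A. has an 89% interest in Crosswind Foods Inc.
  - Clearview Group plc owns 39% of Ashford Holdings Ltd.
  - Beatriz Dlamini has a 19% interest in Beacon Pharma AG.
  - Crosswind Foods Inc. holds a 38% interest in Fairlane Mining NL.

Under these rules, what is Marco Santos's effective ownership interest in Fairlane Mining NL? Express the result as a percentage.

14.90569%

Chain via Ironwood Trust → Clearview Group plc → Ashford Holdings Ltd (R2): 54% × 57% × 39% × 25% = 3.00105% of Fairlane Mining NL.
Chain via Beacon Pharma AG → Highfield Textiles S.p.A. → Crosswind Foods Inc. (R2): 40% × 88% × 89% × 38% = 11.90464% of Fairlane Mining NL.
Aggregating (R1): 3.00105% + 11.90464% = 14.90569%.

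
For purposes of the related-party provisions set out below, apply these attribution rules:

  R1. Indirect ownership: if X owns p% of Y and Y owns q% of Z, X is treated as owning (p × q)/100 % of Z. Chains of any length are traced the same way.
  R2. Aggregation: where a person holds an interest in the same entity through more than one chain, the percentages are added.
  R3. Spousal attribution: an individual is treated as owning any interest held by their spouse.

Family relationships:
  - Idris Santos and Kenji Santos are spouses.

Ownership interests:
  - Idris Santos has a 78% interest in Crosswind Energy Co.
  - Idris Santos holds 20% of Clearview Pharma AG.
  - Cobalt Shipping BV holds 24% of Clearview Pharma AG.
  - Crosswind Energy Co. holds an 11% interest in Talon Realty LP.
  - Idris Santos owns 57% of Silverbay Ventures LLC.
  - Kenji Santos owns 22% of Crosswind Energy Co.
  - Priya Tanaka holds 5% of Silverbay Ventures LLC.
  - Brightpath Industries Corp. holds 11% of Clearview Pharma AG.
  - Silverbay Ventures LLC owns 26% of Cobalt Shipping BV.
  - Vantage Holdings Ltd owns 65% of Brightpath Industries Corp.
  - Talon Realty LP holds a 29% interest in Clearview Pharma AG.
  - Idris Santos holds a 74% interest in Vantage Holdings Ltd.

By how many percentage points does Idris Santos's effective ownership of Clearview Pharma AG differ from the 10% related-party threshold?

22.0378

By spousal attribution (R3), Idris Santos is treated as also owning Kenji Santos's interest in Crosswind Energy Co, giving 78% + 22% = 100%.
Chain via Silverbay Ventures LLC → Cobalt Shipping BV (R1): 57% × 26% × 24% = 3.5568% of Clearview Pharma AG.
Chain via Vantage Holdings Ltd → Brightpath Industries Corp. (R1): 74% × 65% × 11% = 5.291% of Clearview Pharma AG.
Chain via Crosswind Energy Co. → Talon Realty LP (R1): 100% × 11% × 29% = 3.19% of Clearview Pharma AG.
Direct interest in Clearview Pharma AG: 20%.
Aggregating (R2): 3.5568% + 5.291% + 3.19% + 20% = 32.0378%.
32.0378% exceeds the 10% threshold by 22.0378 percentage points.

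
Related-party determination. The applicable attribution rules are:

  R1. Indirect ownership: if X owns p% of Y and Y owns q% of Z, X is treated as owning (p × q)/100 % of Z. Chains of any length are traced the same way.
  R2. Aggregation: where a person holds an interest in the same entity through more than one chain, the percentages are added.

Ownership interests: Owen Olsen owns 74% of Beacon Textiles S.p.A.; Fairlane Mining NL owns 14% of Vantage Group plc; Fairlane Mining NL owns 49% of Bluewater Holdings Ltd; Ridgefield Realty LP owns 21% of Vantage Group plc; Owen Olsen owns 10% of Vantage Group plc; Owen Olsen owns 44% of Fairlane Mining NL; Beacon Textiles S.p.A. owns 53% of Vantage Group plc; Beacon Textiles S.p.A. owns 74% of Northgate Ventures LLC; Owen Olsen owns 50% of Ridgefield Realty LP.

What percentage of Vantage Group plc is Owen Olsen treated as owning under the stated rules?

Chain via Ridgefield Realty LP (R1): 50% × 21% = 10.5% of Vantage Group plc.
Chain via Beacon Textiles S.p.A. (R1): 74% × 53% = 39.22% of Vantage Group plc.
Chain via Fairlane Mining NL (R1): 44% × 14% = 6.16% of Vantage Group plc.
Direct interest in Vantage Group plc: 10%.
Aggregating (R2): 10.5% + 39.22% + 6.16% + 10% = 65.88%.

65.88%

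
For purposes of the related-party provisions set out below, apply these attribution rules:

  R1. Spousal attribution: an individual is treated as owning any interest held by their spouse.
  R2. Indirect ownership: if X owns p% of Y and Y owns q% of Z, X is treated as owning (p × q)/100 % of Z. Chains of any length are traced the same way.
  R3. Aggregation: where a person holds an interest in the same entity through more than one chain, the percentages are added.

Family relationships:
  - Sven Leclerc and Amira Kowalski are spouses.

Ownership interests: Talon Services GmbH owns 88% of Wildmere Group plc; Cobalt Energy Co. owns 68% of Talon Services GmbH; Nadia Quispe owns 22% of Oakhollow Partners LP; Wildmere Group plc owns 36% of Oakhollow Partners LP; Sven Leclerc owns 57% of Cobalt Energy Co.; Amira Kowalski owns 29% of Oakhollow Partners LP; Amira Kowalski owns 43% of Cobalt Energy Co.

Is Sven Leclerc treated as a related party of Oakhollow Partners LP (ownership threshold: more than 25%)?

Yes

By spousal attribution (R1), Sven Leclerc is treated as also owning Amira Kowalski's interest in Cobalt Energy Co, giving 57% + 43% = 100%.
By spousal attribution (R1), Sven Leclerc is treated as owning Amira Kowalski's 29% interest in Oakhollow Partners LP.
Chain via Cobalt Energy Co. → Talon Services GmbH → Wildmere Group plc (R2): 100% × 68% × 88% × 36% = 21.5424% of Oakhollow Partners LP.
Direct interest in Oakhollow Partners LP: 29%.
Aggregating (R3): 21.5424% + 29% = 50.5424%.
50.5424% exceeds the 25% threshold, so Sven is a related party to Oakhollow Partners LP.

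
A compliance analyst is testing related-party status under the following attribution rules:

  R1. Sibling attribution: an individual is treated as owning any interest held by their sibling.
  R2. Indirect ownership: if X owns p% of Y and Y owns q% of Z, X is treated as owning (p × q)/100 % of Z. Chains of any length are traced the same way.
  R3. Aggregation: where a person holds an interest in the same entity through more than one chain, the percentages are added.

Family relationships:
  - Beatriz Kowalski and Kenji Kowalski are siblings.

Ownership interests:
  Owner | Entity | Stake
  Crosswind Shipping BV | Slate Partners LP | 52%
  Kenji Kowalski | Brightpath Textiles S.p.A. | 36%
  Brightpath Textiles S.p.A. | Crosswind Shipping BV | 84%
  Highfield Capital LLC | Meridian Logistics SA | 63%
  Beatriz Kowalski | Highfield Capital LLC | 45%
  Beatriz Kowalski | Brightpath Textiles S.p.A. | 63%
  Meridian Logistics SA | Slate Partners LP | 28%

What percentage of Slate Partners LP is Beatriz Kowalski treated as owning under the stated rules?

By sibling attribution (R1), Beatriz Kowalski is treated as also owning Kenji Kowalski's interest in Brightpath Textiles S.p.A, giving 63% + 36% = 99%.
Chain via Brightpath Textiles S.p.A. → Crosswind Shipping BV (R2): 99% × 84% × 52% = 43.2432% of Slate Partners LP.
Chain via Highfield Capital LLC → Meridian Logistics SA (R2): 45% × 63% × 28% = 7.938% of Slate Partners LP.
Aggregating (R3): 43.2432% + 7.938% = 51.1812%.

51.1812%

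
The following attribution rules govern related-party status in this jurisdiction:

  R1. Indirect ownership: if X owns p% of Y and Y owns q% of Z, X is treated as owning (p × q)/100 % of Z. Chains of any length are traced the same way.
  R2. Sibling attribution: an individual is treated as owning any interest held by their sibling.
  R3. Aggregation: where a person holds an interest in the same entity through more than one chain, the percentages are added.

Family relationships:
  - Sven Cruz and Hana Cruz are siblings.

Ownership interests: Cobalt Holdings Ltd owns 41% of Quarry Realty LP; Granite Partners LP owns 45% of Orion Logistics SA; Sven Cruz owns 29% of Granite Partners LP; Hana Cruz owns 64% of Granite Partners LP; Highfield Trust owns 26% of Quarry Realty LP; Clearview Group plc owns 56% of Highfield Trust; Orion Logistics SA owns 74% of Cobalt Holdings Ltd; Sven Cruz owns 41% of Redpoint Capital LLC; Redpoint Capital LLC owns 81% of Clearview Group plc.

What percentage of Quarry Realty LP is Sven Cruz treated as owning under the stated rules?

17.532666%

By sibling attribution (R2), Sven Cruz is treated as also owning Hana Cruz's interest in Granite Partners LP, giving 29% + 64% = 93%.
Chain via Redpoint Capital LLC → Clearview Group plc → Highfield Trust (R1): 41% × 81% × 56% × 26% = 4.835376% of Quarry Realty LP.
Chain via Granite Partners LP → Orion Logistics SA → Cobalt Holdings Ltd (R1): 93% × 45% × 74% × 41% = 12.69729% of Quarry Realty LP.
Aggregating (R3): 4.835376% + 12.69729% = 17.532666%.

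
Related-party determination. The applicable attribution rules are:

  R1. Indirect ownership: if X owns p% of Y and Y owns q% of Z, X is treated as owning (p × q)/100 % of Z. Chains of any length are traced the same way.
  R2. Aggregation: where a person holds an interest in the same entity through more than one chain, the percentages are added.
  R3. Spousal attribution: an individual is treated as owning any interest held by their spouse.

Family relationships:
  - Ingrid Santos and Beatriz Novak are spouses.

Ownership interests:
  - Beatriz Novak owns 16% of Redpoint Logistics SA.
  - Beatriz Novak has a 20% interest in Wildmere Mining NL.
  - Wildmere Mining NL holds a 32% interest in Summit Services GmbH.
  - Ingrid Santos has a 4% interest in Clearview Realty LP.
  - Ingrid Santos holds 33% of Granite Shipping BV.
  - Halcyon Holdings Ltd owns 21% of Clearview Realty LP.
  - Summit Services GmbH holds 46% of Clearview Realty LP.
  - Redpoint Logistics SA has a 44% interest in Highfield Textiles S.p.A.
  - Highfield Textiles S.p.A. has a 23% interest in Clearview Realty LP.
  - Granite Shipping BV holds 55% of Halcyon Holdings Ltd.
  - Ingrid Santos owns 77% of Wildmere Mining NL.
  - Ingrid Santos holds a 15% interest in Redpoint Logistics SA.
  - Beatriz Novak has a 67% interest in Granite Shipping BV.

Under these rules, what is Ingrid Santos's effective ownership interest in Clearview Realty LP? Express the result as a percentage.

By spousal attribution (R3), Ingrid Santos is treated as also owning Beatriz Novak's interest in Wildmere Mining NL, giving 77% + 20% = 97%.
By spousal attribution (R3), Ingrid Santos is treated as also owning Beatriz Novak's interest in Redpoint Logistics SA, giving 15% + 16% = 31%.
By spousal attribution (R3), Ingrid Santos is treated as also owning Beatriz Novak's interest in Granite Shipping BV, giving 33% + 67% = 100%.
Chain via Wildmere Mining NL → Summit Services GmbH (R1): 97% × 32% × 46% = 14.2784% of Clearview Realty LP.
Chain via Redpoint Logistics SA → Highfield Textiles S.p.A. (R1): 31% × 44% × 23% = 3.1372% of Clearview Realty LP.
Chain via Granite Shipping BV → Halcyon Holdings Ltd (R1): 100% × 55% × 21% = 11.55% of Clearview Realty LP.
Direct interest in Clearview Realty LP: 4%.
Aggregating (R2): 14.2784% + 3.1372% + 11.55% + 4% = 32.9656%.

32.9656%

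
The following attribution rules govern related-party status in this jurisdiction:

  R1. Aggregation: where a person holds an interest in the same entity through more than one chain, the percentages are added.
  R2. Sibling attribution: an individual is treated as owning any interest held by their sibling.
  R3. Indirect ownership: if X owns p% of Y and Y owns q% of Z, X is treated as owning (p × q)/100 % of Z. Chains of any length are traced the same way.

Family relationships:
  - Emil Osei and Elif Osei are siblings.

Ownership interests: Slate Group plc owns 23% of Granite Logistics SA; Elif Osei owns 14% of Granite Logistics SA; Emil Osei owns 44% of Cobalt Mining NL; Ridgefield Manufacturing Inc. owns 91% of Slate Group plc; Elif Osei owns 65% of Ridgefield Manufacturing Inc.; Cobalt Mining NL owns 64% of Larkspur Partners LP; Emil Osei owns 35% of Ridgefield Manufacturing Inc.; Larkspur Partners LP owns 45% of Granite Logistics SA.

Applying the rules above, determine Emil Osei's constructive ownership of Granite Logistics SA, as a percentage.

47.602%

By sibling attribution (R2), Emil Osei is treated as also owning Elif Osei's interest in Ridgefield Manufacturing Inc, giving 35% + 65% = 100%.
By sibling attribution (R2), Emil Osei is treated as owning Elif Osei's 14% interest in Granite Logistics SA.
Chain via Ridgefield Manufacturing Inc. → Slate Group plc (R3): 100% × 91% × 23% = 20.93% of Granite Logistics SA.
Chain via Cobalt Mining NL → Larkspur Partners LP (R3): 44% × 64% × 45% = 12.672% of Granite Logistics SA.
Direct interest in Granite Logistics SA: 14%.
Aggregating (R1): 20.93% + 12.672% + 14% = 47.602%.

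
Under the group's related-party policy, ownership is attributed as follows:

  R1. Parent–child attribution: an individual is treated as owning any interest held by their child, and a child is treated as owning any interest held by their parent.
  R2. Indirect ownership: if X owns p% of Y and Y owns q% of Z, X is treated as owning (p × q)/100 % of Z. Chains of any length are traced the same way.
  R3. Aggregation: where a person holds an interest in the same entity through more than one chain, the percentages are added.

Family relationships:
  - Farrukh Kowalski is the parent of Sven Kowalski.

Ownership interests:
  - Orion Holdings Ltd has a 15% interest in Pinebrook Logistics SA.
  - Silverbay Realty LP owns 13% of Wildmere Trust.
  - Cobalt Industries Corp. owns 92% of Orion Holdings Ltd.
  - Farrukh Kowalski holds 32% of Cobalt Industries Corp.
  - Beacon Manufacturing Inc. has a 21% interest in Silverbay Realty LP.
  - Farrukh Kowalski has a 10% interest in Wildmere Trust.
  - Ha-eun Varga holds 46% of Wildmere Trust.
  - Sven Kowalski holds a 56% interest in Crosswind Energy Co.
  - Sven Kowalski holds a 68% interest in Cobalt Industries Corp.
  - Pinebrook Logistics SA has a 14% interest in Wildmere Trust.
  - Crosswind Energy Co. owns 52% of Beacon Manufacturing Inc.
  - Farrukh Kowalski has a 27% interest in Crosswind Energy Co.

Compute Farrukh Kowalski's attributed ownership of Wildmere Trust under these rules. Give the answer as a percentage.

13.110268%

By parent–child attribution (R1), Farrukh Kowalski is treated as also owning Sven Kowalski's interest in Cobalt Industries Corp, giving 32% + 68% = 100%.
By parent–child attribution (R1), Farrukh Kowalski is treated as also owning Sven Kowalski's interest in Crosswind Energy Co, giving 27% + 56% = 83%.
Chain via Cobalt Industries Corp. → Orion Holdings Ltd → Pinebrook Logistics SA (R2): 100% × 92% × 15% × 14% = 1.932% of Wildmere Trust.
Chain via Crosswind Energy Co. → Beacon Manufacturing Inc. → Silverbay Realty LP (R2): 83% × 52% × 21% × 13% = 1.178268% of Wildmere Trust.
Direct interest in Wildmere Trust: 10%.
Aggregating (R3): 1.932% + 1.178268% + 10% = 13.110268%.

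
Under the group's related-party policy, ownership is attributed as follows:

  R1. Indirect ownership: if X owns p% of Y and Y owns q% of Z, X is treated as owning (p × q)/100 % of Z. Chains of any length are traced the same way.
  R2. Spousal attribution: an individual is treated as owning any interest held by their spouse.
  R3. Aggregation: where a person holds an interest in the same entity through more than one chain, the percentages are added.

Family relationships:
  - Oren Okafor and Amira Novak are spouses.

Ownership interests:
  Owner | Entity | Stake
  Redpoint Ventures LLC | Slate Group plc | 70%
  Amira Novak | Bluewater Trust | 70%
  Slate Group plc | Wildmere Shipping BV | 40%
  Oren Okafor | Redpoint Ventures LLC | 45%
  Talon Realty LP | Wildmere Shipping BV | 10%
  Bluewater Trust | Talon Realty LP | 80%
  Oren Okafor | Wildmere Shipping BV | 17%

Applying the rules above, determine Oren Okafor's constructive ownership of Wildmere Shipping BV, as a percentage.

35.2%

By spousal attribution (R2), Oren Okafor is treated as owning Amira Novak's 70% interest in Bluewater Trust.
Chain via Redpoint Ventures LLC → Slate Group plc (R1): 45% × 70% × 40% = 12.6% of Wildmere Shipping BV.
Direct interest in Wildmere Shipping BV: 17%.
Chain via Bluewater Trust → Talon Realty LP (R1): 70% × 80% × 10% = 5.6% of Wildmere Shipping BV.
Aggregating (R3): 12.6% + 17% + 5.6% = 35.2%.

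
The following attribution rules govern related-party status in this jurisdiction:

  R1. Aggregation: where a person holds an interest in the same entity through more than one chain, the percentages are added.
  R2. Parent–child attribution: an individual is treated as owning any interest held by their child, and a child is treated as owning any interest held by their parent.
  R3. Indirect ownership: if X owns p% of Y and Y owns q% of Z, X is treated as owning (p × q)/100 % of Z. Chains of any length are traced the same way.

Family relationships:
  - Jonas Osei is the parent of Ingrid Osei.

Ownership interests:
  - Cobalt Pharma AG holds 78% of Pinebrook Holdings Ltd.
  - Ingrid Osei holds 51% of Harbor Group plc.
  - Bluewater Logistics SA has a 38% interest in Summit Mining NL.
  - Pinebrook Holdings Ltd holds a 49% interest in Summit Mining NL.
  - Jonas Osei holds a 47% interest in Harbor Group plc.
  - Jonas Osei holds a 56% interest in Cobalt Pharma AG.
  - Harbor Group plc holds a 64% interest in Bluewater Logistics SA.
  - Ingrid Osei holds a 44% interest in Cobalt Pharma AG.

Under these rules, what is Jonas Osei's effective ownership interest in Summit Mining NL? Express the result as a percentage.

By parent–child attribution (R2), Jonas Osei is treated as also owning Ingrid Osei's interest in Harbor Group plc, giving 47% + 51% = 98%.
By parent–child attribution (R2), Jonas Osei is treated as also owning Ingrid Osei's interest in Cobalt Pharma AG, giving 56% + 44% = 100%.
Chain via Harbor Group plc → Bluewater Logistics SA (R3): 98% × 64% × 38% = 23.8336% of Summit Mining NL.
Chain via Cobalt Pharma AG → Pinebrook Holdings Ltd (R3): 100% × 78% × 49% = 38.22% of Summit Mining NL.
Aggregating (R1): 23.8336% + 38.22% = 62.0536%.

62.0536%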